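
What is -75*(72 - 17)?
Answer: -4125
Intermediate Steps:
-75*(72 - 17) = -75*55 = -4125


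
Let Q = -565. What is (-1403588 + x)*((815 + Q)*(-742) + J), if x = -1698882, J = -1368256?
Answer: 4820481377320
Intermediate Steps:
(-1403588 + x)*((815 + Q)*(-742) + J) = (-1403588 - 1698882)*((815 - 565)*(-742) - 1368256) = -3102470*(250*(-742) - 1368256) = -3102470*(-185500 - 1368256) = -3102470*(-1553756) = 4820481377320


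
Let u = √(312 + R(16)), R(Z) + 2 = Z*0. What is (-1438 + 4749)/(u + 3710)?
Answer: 1228381/1376379 - 3311*√310/13763790 ≈ 0.88824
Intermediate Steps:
R(Z) = -2 (R(Z) = -2 + Z*0 = -2 + 0 = -2)
u = √310 (u = √(312 - 2) = √310 ≈ 17.607)
(-1438 + 4749)/(u + 3710) = (-1438 + 4749)/(√310 + 3710) = 3311/(3710 + √310)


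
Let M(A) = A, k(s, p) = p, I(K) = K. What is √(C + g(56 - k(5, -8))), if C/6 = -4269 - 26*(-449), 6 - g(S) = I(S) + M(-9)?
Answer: √44381 ≈ 210.67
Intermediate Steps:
g(S) = 15 - S (g(S) = 6 - (S - 9) = 6 - (-9 + S) = 6 + (9 - S) = 15 - S)
C = 44430 (C = 6*(-4269 - 26*(-449)) = 6*(-4269 - 1*(-11674)) = 6*(-4269 + 11674) = 6*7405 = 44430)
√(C + g(56 - k(5, -8))) = √(44430 + (15 - (56 - 1*(-8)))) = √(44430 + (15 - (56 + 8))) = √(44430 + (15 - 1*64)) = √(44430 + (15 - 64)) = √(44430 - 49) = √44381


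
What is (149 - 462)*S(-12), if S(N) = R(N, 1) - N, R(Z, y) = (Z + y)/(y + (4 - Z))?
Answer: -60409/17 ≈ -3553.5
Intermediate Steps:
R(Z, y) = (Z + y)/(4 + y - Z)
S(N) = -N + (1 + N)/(5 - N) (S(N) = (N + 1)/(4 + 1 - N) - N = (1 + N)/(5 - N) - N = -N + (1 + N)/(5 - N))
(149 - 462)*S(-12) = (149 - 462)*((1 - 12 - 1*(-12)*(5 - 1*(-12)))/(5 - 1*(-12))) = -313*(1 - 12 - 1*(-12)*(5 + 12))/(5 + 12) = -313*(1 - 12 - 1*(-12)*17)/17 = -313*(1 - 12 + 204)/17 = -313*193/17 = -60409/17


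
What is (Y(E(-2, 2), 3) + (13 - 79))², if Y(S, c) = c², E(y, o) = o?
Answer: 3249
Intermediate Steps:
(Y(E(-2, 2), 3) + (13 - 79))² = (3² + (13 - 79))² = (9 - 66)² = (-57)² = 3249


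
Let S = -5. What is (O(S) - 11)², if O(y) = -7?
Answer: 324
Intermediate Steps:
(O(S) - 11)² = (-7 - 11)² = (-18)² = 324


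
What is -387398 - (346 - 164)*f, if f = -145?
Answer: -361008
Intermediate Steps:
-387398 - (346 - 164)*f = -387398 - (346 - 164)*(-145) = -387398 - 182*(-145) = -387398 - 1*(-26390) = -387398 + 26390 = -361008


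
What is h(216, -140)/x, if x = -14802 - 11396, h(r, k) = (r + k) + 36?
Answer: -56/13099 ≈ -0.0042751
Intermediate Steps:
h(r, k) = 36 + k + r (h(r, k) = (k + r) + 36 = 36 + k + r)
x = -26198
h(216, -140)/x = (36 - 140 + 216)/(-26198) = 112*(-1/26198) = -56/13099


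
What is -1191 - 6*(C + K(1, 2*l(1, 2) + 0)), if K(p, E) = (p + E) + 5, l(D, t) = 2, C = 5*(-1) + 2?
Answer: -1233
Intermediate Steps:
C = -3 (C = -5 + 2 = -3)
K(p, E) = 5 + E + p (K(p, E) = (E + p) + 5 = 5 + E + p)
-1191 - 6*(C + K(1, 2*l(1, 2) + 0)) = -1191 - 6*(-3 + (5 + (2*2 + 0) + 1)) = -1191 - 6*(-3 + (5 + (4 + 0) + 1)) = -1191 - 6*(-3 + (5 + 4 + 1)) = -1191 - 6*(-3 + 10) = -1191 - 6*7 = -1191 - 1*42 = -1191 - 42 = -1233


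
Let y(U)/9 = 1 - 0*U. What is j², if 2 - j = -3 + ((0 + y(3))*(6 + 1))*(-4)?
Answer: 66049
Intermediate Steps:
y(U) = 9 (y(U) = 9*(1 - 0*U) = 9*(1 - 1*0) = 9*(1 + 0) = 9*1 = 9)
j = 257 (j = 2 - (-3 + ((0 + 9)*(6 + 1))*(-4)) = 2 - (-3 + (9*7)*(-4)) = 2 - (-3 + 63*(-4)) = 2 - (-3 - 252) = 2 - 1*(-255) = 2 + 255 = 257)
j² = 257² = 66049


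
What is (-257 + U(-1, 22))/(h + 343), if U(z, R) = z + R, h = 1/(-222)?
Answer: -52392/76145 ≈ -0.68806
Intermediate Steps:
h = -1/222 ≈ -0.0045045
U(z, R) = R + z
(-257 + U(-1, 22))/(h + 343) = (-257 + (22 - 1))/(-1/222 + 343) = (-257 + 21)/(76145/222) = -236*222/76145 = -52392/76145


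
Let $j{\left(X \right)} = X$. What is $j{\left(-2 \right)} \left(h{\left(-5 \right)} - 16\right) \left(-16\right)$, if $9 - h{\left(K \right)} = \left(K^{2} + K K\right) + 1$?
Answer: $-1856$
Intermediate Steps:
$h{\left(K \right)} = 8 - 2 K^{2}$ ($h{\left(K \right)} = 9 - \left(\left(K^{2} + K K\right) + 1\right) = 9 - \left(\left(K^{2} + K^{2}\right) + 1\right) = 9 - \left(2 K^{2} + 1\right) = 9 - \left(1 + 2 K^{2}\right) = 8 - 2 K^{2}$)
$j{\left(-2 \right)} \left(h{\left(-5 \right)} - 16\right) \left(-16\right) = - 2 \left(\left(8 - 2 \left(-5\right)^{2}\right) - 16\right) \left(-16\right) = - 2 \left(\left(8 - 50\right) - 16\right) \left(-16\right) = - 2 \left(-42 - 16\right) \left(-16\right) = - 2 \left(\left(-58\right) \left(-16\right)\right) = \left(-2\right) 928 = -1856$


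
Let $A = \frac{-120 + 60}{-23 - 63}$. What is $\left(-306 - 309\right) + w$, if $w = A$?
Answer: $- \frac{26415}{43} \approx -614.3$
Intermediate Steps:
$A = \frac{30}{43}$ ($A = - \frac{60}{-86} = \left(-60\right) \left(- \frac{1}{86}\right) = \frac{30}{43} \approx 0.69767$)
$w = \frac{30}{43} \approx 0.69767$
$\left(-306 - 309\right) + w = \left(-306 - 309\right) + \frac{30}{43} = -615 + \frac{30}{43} = - \frac{26415}{43}$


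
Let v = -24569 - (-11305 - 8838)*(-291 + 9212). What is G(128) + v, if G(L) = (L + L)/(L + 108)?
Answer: 10600596970/59 ≈ 1.7967e+8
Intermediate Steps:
G(L) = 2*L/(108 + L) (G(L) = (2*L)/(108 + L) = 2*L/(108 + L))
v = 179671134 (v = -24569 - (-20143)*8921 = -24569 - 1*(-179695703) = -24569 + 179695703 = 179671134)
G(128) + v = 2*128/(108 + 128) + 179671134 = 2*128/236 + 179671134 = 2*128*(1/236) + 179671134 = 64/59 + 179671134 = 10600596970/59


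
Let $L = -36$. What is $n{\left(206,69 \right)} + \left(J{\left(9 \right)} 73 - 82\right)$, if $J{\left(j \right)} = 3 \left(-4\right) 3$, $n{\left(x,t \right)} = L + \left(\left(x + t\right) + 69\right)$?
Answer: $-2402$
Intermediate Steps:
$n{\left(x,t \right)} = 33 + t + x$ ($n{\left(x,t \right)} = -36 + \left(\left(x + t\right) + 69\right) = -36 + \left(\left(t + x\right) + 69\right) = -36 + \left(69 + t + x\right) = 33 + t + x$)
$J{\left(j \right)} = -36$ ($J{\left(j \right)} = \left(-12\right) 3 = -36$)
$n{\left(206,69 \right)} + \left(J{\left(9 \right)} 73 - 82\right) = \left(33 + 69 + 206\right) - 2710 = 308 - 2710 = -2402$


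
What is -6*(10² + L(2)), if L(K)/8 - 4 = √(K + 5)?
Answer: -792 - 48*√7 ≈ -919.00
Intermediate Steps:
L(K) = 32 + 8*√(5 + K) (L(K) = 32 + 8*√(K + 5) = 32 + 8*√(5 + K))
-6*(10² + L(2)) = -6*(10² + (32 + 8*√(5 + 2))) = -6*(100 + (32 + 8*√7)) = -6*(132 + 8*√7) = -792 - 48*√7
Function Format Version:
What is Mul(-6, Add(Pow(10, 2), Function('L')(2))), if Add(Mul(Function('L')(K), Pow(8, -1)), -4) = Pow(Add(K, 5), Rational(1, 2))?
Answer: Add(-792, Mul(-48, Pow(7, Rational(1, 2)))) ≈ -919.00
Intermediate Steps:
Function('L')(K) = Add(32, Mul(8, Pow(Add(5, K), Rational(1, 2)))) (Function('L')(K) = Add(32, Mul(8, Pow(Add(K, 5), Rational(1, 2)))) = Add(32, Mul(8, Pow(Add(5, K), Rational(1, 2)))))
Mul(-6, Add(Pow(10, 2), Function('L')(2))) = Mul(-6, Add(Pow(10, 2), Add(32, Mul(8, Pow(Add(5, 2), Rational(1, 2)))))) = Mul(-6, Add(100, Add(32, Mul(8, Pow(7, Rational(1, 2)))))) = Mul(-6, Add(132, Mul(8, Pow(7, Rational(1, 2))))) = Add(-792, Mul(-48, Pow(7, Rational(1, 2))))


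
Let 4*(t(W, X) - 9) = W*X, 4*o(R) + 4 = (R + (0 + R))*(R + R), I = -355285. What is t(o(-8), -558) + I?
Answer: -728129/2 ≈ -3.6406e+5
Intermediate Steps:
o(R) = -1 + R² (o(R) = -1 + ((R + (0 + R))*(R + R))/4 = -1 + ((R + R)*(2*R))/4 = -1 + ((2*R)*(2*R))/4 = -1 + (4*R²)/4 = -1 + R²)
t(W, X) = 9 + W*X/4 (t(W, X) = 9 + (W*X)/4 = 9 + W*X/4)
t(o(-8), -558) + I = (9 + (¼)*(-1 + (-8)²)*(-558)) - 355285 = (9 + (¼)*(-1 + 64)*(-558)) - 355285 = (9 + (¼)*63*(-558)) - 355285 = (9 - 17577/2) - 355285 = -17559/2 - 355285 = -728129/2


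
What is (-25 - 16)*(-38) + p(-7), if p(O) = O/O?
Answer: 1559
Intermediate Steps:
p(O) = 1
(-25 - 16)*(-38) + p(-7) = (-25 - 16)*(-38) + 1 = -41*(-38) + 1 = 1558 + 1 = 1559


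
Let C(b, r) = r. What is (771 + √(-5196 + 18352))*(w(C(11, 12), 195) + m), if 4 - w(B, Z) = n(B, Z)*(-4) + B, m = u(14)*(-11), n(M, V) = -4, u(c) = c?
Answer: -137238 - 356*√3289 ≈ -1.5765e+5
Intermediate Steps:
m = -154 (m = 14*(-11) = -154)
w(B, Z) = -12 - B (w(B, Z) = 4 - (-4*(-4) + B) = 4 - (16 + B) = 4 + (-16 - B) = -12 - B)
(771 + √(-5196 + 18352))*(w(C(11, 12), 195) + m) = (771 + √(-5196 + 18352))*((-12 - 1*12) - 154) = (771 + √13156)*((-12 - 12) - 154) = (771 + 2*√3289)*(-24 - 154) = (771 + 2*√3289)*(-178) = -137238 - 356*√3289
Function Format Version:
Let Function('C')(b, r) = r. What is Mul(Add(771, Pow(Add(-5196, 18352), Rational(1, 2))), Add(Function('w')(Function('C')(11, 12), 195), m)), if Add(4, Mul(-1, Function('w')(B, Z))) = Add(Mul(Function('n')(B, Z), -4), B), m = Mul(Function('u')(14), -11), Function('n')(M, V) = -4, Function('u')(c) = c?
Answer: Add(-137238, Mul(-356, Pow(3289, Rational(1, 2)))) ≈ -1.5765e+5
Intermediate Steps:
m = -154 (m = Mul(14, -11) = -154)
Function('w')(B, Z) = Add(-12, Mul(-1, B)) (Function('w')(B, Z) = Add(4, Mul(-1, Add(Mul(-4, -4), B))) = Add(4, Mul(-1, Add(16, B))) = Add(4, Add(-16, Mul(-1, B))) = Add(-12, Mul(-1, B)))
Mul(Add(771, Pow(Add(-5196, 18352), Rational(1, 2))), Add(Function('w')(Function('C')(11, 12), 195), m)) = Mul(Add(771, Pow(Add(-5196, 18352), Rational(1, 2))), Add(Add(-12, Mul(-1, 12)), -154)) = Mul(Add(771, Pow(13156, Rational(1, 2))), Add(Add(-12, -12), -154)) = Mul(Add(771, Mul(2, Pow(3289, Rational(1, 2)))), Add(-24, -154)) = Mul(Add(771, Mul(2, Pow(3289, Rational(1, 2)))), -178) = Add(-137238, Mul(-356, Pow(3289, Rational(1, 2))))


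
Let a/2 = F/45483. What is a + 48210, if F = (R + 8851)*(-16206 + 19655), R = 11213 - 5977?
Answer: 2289907556/45483 ≈ 50346.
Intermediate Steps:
R = 5236
F = 48586063 (F = (5236 + 8851)*(-16206 + 19655) = 14087*3449 = 48586063)
a = 97172126/45483 (a = 2*(48586063/45483) = 97172126/45483 ≈ 2136.4)
a + 48210 = 97172126/45483 + 48210 = 2289907556/45483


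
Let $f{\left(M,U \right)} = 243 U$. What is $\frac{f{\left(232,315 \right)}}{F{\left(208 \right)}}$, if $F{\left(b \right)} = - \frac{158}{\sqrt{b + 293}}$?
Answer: $- \frac{76545 \sqrt{501}}{158} \approx -10844.0$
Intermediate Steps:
$F{\left(b \right)} = - \frac{158}{\sqrt{293 + b}}$
$\frac{f{\left(232,315 \right)}}{F{\left(208 \right)}} = \frac{243 \cdot 315}{\left(-158\right) \frac{1}{\sqrt{293 + 208}}} = \frac{76545}{\left(-158\right) \frac{1}{\sqrt{501}}} = \frac{76545}{\left(-158\right) \frac{\sqrt{501}}{501}} = \frac{76545}{\left(- \frac{158}{501}\right) \sqrt{501}} = 76545 \left(- \frac{\sqrt{501}}{158}\right) = - \frac{76545 \sqrt{501}}{158}$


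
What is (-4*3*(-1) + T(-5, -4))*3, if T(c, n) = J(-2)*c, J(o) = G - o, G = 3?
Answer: -39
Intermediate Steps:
J(o) = 3 - o
T(c, n) = 5*c (T(c, n) = (3 - 1*(-2))*c = (3 + 2)*c = 5*c)
(-4*3*(-1) + T(-5, -4))*3 = (-4*3*(-1) + 5*(-5))*3 = (-12*(-1) - 25)*3 = (12 - 25)*3 = -13*3 = -39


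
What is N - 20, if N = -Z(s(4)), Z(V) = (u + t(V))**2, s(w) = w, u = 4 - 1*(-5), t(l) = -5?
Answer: -36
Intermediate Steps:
u = 9 (u = 4 + 5 = 9)
Z(V) = 16 (Z(V) = (9 - 5)**2 = 4**2 = 16)
N = -16 (N = -1*16 = -16)
N - 20 = -16 - 20 = -36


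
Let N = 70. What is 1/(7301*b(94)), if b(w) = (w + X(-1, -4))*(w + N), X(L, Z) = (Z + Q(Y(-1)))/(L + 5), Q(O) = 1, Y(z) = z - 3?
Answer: 1/111654193 ≈ 8.9562e-9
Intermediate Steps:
Y(z) = -3 + z
X(L, Z) = (1 + Z)/(5 + L) (X(L, Z) = (Z + 1)/(L + 5) = (1 + Z)/(5 + L))
b(w) = (70 + w)*(-¾ + w) (b(w) = (w + (1 - 4)/(5 - 1))*(w + 70) = (w - 3/4)*(70 + w) = (w + (¼)*(-3))*(70 + w) = (w - ¾)*(70 + w) = (-¾ + w)*(70 + w) = (70 + w)*(-¾ + w))
1/(7301*b(94)) = 1/(7301*(-105/2 + 94² + (277/4)*94)) = 1/(7301*(-105/2 + 8836 + 13019/2)) = (1/7301)/15293 = (1/7301)*(1/15293) = 1/111654193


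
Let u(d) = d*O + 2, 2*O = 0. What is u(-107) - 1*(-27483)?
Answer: 27485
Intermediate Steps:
O = 0 (O = (½)*0 = 0)
u(d) = 2 (u(d) = d*0 + 2 = 0 + 2 = 2)
u(-107) - 1*(-27483) = 2 - 1*(-27483) = 2 + 27483 = 27485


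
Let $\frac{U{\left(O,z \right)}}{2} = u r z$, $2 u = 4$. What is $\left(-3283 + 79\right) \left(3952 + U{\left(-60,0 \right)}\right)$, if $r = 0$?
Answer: $-12662208$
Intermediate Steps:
$u = 2$ ($u = \frac{1}{2} \cdot 4 = 2$)
$U{\left(O,z \right)} = 0$ ($U{\left(O,z \right)} = 2 \cdot 2 \cdot 0 z = 2 \cdot 0 z = 2 \cdot 0 = 0$)
$\left(-3283 + 79\right) \left(3952 + U{\left(-60,0 \right)}\right) = \left(-3283 + 79\right) \left(3952 + 0\right) = \left(-3204\right) 3952 = -12662208$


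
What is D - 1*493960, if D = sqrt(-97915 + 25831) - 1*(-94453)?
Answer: -399507 + 2*I*sqrt(18021) ≈ -3.9951e+5 + 268.48*I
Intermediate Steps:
D = 94453 + 2*I*sqrt(18021) (D = sqrt(-72084) + 94453 = 2*I*sqrt(18021) + 94453 = 94453 + 2*I*sqrt(18021) ≈ 94453.0 + 268.48*I)
D - 1*493960 = (94453 + 2*I*sqrt(18021)) - 1*493960 = (94453 + 2*I*sqrt(18021)) - 493960 = -399507 + 2*I*sqrt(18021)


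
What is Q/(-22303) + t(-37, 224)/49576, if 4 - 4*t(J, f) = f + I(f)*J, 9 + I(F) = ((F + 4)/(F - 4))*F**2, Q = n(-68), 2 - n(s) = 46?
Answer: 2359931416687/243252576160 ≈ 9.7016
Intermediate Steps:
n(s) = -44 (n(s) = 2 - 1*46 = 2 - 46 = -44)
Q = -44
I(F) = -9 + F**2*(4 + F)/(-4 + F) (I(F) = -9 + ((F + 4)/(F - 4))*F**2 = -9 + ((4 + F)/(-4 + F))*F**2 = -9 + F**2*(4 + F)/(-4 + F))
t(J, f) = 1 - f/4 - J*(36 + f**3 - 9*f + 4*f**2)/(4*(-4 + f)) (t(J, f) = 1 - (f + ((36 + f**3 - 9*f + 4*f**2)/(-4 + f))*J)/4 = 1 - (f + J*(36 + f**3 - 9*f + 4*f**2)/(-4 + f))/4 = 1 + (-f/4 - J*(36 + f**3 - 9*f + 4*f**2)/(4*(-4 + f))) = 1 - f/4 - J*(36 + f**3 - 9*f + 4*f**2)/(4*(-4 + f)))
Q/(-22303) + t(-37, 224)/49576 = -44/(-22303) + ((-(4 - 1*224)**2 - 1*(-37)*(36 + 224**3 - 9*224 + 4*224**2))/(4*(-4 + 224)))/49576 = -44*(-1/22303) + ((1/4)*(-(4 - 224)**2 - 1*(-37)*(36 + 11239424 - 2016 + 4*50176))/220)*(1/49576) = 44/22303 + ((1/4)*(1/220)*(-1*(-220)**2 - 1*(-37)*(36 + 11239424 - 2016 + 200704)))*(1/49576) = 44/22303 + ((1/4)*(1/220)*(-1*48400 - 1*(-37)*11438148))*(1/49576) = 44/22303 + ((1/4)*(1/220)*(-48400 + 423211476))*(1/49576) = 44/22303 + ((1/4)*(1/220)*423163076)*(1/49576) = 44/22303 + (105790769/220)*(1/49576) = 44/22303 + 105790769/10906720 = 2359931416687/243252576160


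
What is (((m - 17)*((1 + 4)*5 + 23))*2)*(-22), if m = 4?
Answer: 27456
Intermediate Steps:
(((m - 17)*((1 + 4)*5 + 23))*2)*(-22) = (((4 - 17)*((1 + 4)*5 + 23))*2)*(-22) = (-13*(5*5 + 23)*2)*(-22) = (-13*(25 + 23)*2)*(-22) = (-13*48*2)*(-22) = -624*2*(-22) = -1248*(-22) = 27456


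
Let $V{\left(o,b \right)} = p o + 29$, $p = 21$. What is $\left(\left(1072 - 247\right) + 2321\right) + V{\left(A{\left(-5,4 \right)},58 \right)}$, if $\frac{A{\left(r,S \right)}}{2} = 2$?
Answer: $3259$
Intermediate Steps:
$A{\left(r,S \right)} = 4$ ($A{\left(r,S \right)} = 2 \cdot 2 = 4$)
$V{\left(o,b \right)} = 29 + 21 o$ ($V{\left(o,b \right)} = 21 o + 29 = 29 + 21 o$)
$\left(\left(1072 - 247\right) + 2321\right) + V{\left(A{\left(-5,4 \right)},58 \right)} = \left(\left(1072 - 247\right) + 2321\right) + \left(29 + 21 \cdot 4\right) = \left(825 + 2321\right) + \left(29 + 84\right) = 3146 + 113 = 3259$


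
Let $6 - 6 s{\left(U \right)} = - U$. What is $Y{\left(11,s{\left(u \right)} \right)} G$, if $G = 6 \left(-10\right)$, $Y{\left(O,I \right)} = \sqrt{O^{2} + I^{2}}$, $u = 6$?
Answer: $- 300 \sqrt{5} \approx -670.82$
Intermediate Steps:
$s{\left(U \right)} = 1 + \frac{U}{6}$ ($s{\left(U \right)} = 1 - \frac{\left(-1\right) U}{6} = 1 + \frac{U}{6}$)
$Y{\left(O,I \right)} = \sqrt{I^{2} + O^{2}}$
$G = -60$
$Y{\left(11,s{\left(u \right)} \right)} G = \sqrt{\left(1 + \frac{1}{6} \cdot 6\right)^{2} + 11^{2}} \left(-60\right) = \sqrt{\left(1 + 1\right)^{2} + 121} \left(-60\right) = \sqrt{2^{2} + 121} \left(-60\right) = \sqrt{4 + 121} \left(-60\right) = \sqrt{125} \left(-60\right) = 5 \sqrt{5} \left(-60\right) = - 300 \sqrt{5}$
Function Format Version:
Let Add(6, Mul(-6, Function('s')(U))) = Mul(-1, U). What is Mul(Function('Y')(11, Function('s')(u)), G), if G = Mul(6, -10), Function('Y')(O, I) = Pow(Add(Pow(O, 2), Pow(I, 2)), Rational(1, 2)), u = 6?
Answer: Mul(-300, Pow(5, Rational(1, 2))) ≈ -670.82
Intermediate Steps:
Function('s')(U) = Add(1, Mul(Rational(1, 6), U)) (Function('s')(U) = Add(1, Mul(Rational(-1, 6), Mul(-1, U))) = Add(1, Mul(Rational(1, 6), U)))
Function('Y')(O, I) = Pow(Add(Pow(I, 2), Pow(O, 2)), Rational(1, 2))
G = -60
Mul(Function('Y')(11, Function('s')(u)), G) = Mul(Pow(Add(Pow(Add(1, Mul(Rational(1, 6), 6)), 2), Pow(11, 2)), Rational(1, 2)), -60) = Mul(Pow(Add(Pow(Add(1, 1), 2), 121), Rational(1, 2)), -60) = Mul(Pow(Add(Pow(2, 2), 121), Rational(1, 2)), -60) = Mul(Pow(Add(4, 121), Rational(1, 2)), -60) = Mul(Pow(125, Rational(1, 2)), -60) = Mul(Mul(5, Pow(5, Rational(1, 2))), -60) = Mul(-300, Pow(5, Rational(1, 2)))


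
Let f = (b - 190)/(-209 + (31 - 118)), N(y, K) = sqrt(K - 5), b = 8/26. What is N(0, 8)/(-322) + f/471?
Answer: 411/302068 - sqrt(3)/322 ≈ -0.0040184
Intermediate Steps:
b = 4/13 (b = 8*(1/26) = 4/13 ≈ 0.30769)
N(y, K) = sqrt(-5 + K)
f = 1233/1924 (f = (4/13 - 190)/(-209 + (31 - 118)) = -2466/(13*(-209 - 87)) = -2466/13/(-296) = -2466/13*(-1/296) = 1233/1924 ≈ 0.64085)
N(0, 8)/(-322) + f/471 = sqrt(-5 + 8)/(-322) + (1233/1924)/471 = sqrt(3)*(-1/322) + (1233/1924)*(1/471) = -sqrt(3)/322 + 411/302068 = 411/302068 - sqrt(3)/322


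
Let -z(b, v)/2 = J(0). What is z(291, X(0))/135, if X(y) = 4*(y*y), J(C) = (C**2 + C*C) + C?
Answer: 0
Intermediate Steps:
J(C) = C + 2*C**2 (J(C) = (C**2 + C**2) + C = 2*C**2 + C = C + 2*C**2)
X(y) = 4*y**2
z(b, v) = 0 (z(b, v) = -0*(1 + 2*0) = -0*(1 + 0) = -0 = -2*0 = 0)
z(291, X(0))/135 = 0/135 = 0*(1/135) = 0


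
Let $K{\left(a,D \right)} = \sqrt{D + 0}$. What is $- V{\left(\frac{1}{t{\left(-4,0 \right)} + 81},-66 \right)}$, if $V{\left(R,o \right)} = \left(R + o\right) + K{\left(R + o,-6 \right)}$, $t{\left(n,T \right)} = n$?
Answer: $\frac{5081}{77} - i \sqrt{6} \approx 65.987 - 2.4495 i$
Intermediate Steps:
$K{\left(a,D \right)} = \sqrt{D}$
$V{\left(R,o \right)} = R + o + i \sqrt{6}$ ($V{\left(R,o \right)} = \left(R + o\right) + \sqrt{-6} = \left(R + o\right) + i \sqrt{6} = R + o + i \sqrt{6}$)
$- V{\left(\frac{1}{t{\left(-4,0 \right)} + 81},-66 \right)} = - (\frac{1}{-4 + 81} - 66 + i \sqrt{6}) = - (\frac{1}{77} - 66 + i \sqrt{6}) = - (- \frac{5081}{77} + i \sqrt{6}) = \frac{5081}{77} - i \sqrt{6}$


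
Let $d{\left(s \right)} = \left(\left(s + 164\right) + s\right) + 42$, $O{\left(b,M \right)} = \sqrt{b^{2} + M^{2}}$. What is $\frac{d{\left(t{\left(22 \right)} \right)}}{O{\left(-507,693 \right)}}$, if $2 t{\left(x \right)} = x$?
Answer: $\frac{38 \sqrt{81922}}{40961} \approx 0.26553$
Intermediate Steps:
$t{\left(x \right)} = \frac{x}{2}$
$O{\left(b,M \right)} = \sqrt{M^{2} + b^{2}}$
$d{\left(s \right)} = 206 + 2 s$ ($d{\left(s \right)} = \left(\left(164 + s\right) + s\right) + 42 = \left(164 + 2 s\right) + 42 = 206 + 2 s$)
$\frac{d{\left(t{\left(22 \right)} \right)}}{O{\left(-507,693 \right)}} = \frac{206 + 2 \cdot \frac{1}{2} \cdot 22}{\sqrt{693^{2} + \left(-507\right)^{2}}} = \frac{206 + 2 \cdot 11}{\sqrt{480249 + 257049}} = \frac{206 + 22}{\sqrt{737298}} = \frac{228}{3 \sqrt{81922}} = 228 \frac{\sqrt{81922}}{245766} = \frac{38 \sqrt{81922}}{40961}$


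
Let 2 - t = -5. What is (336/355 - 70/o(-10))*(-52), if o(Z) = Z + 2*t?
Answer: 305578/355 ≈ 860.78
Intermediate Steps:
t = 7 (t = 2 - 1*(-5) = 2 + 5 = 7)
o(Z) = 14 + Z (o(Z) = Z + 2*7 = Z + 14 = 14 + Z)
(336/355 - 70/o(-10))*(-52) = (336/355 - 70/(14 - 10))*(-52) = (336*(1/355) - 70/4)*(-52) = (336/355 - 70*¼)*(-52) = (336/355 - 35/2)*(-52) = -11753/710*(-52) = 305578/355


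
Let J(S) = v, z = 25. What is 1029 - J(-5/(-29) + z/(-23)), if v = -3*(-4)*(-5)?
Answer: 1089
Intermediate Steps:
v = -60 (v = 12*(-5) = -60)
J(S) = -60
1029 - J(-5/(-29) + z/(-23)) = 1029 - 1*(-60) = 1029 + 60 = 1089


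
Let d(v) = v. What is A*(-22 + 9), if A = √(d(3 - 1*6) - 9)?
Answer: -26*I*√3 ≈ -45.033*I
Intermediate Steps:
A = 2*I*√3 (A = √((3 - 1*6) - 9) = √((3 - 6) - 9) = √(-3 - 9) = √(-12) = 2*I*√3 ≈ 3.4641*I)
A*(-22 + 9) = (2*I*√3)*(-22 + 9) = (2*I*√3)*(-13) = -26*I*√3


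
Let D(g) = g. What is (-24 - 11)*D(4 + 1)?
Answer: -175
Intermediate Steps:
(-24 - 11)*D(4 + 1) = (-24 - 11)*(4 + 1) = -35*5 = -175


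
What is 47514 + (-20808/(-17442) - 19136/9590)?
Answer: 12986069594/273315 ≈ 47513.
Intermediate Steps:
47514 + (-20808/(-17442) - 19136/9590) = 47514 + (-20808*(-1/17442) - 19136*1/9590) = 47514 + (68/57 - 9568/4795) = 47514 - 219316/273315 = 12986069594/273315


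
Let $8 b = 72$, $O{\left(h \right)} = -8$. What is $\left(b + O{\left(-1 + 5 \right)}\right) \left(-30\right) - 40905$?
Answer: $-40935$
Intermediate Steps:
$b = 9$ ($b = \frac{1}{8} \cdot 72 = 9$)
$\left(b + O{\left(-1 + 5 \right)}\right) \left(-30\right) - 40905 = \left(9 - 8\right) \left(-30\right) - 40905 = 1 \left(-30\right) - 40905 = -30 - 40905 = -40935$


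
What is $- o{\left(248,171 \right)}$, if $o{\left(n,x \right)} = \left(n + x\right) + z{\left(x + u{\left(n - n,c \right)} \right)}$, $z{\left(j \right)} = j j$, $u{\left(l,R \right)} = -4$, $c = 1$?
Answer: $-28308$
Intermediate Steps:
$z{\left(j \right)} = j^{2}$
$o{\left(n,x \right)} = n + x + \left(-4 + x\right)^{2}$ ($o{\left(n,x \right)} = \left(n + x\right) + \left(x - 4\right)^{2} = \left(n + x\right) + \left(-4 + x\right)^{2} = n + x + \left(-4 + x\right)^{2}$)
$- o{\left(248,171 \right)} = - (248 + 171 + \left(-4 + 171\right)^{2}) = - (248 + 171 + 167^{2}) = - (248 + 171 + 27889) = \left(-1\right) 28308 = -28308$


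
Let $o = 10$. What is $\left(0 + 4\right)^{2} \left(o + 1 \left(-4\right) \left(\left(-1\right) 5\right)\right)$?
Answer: $480$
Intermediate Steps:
$\left(0 + 4\right)^{2} \left(o + 1 \left(-4\right) \left(\left(-1\right) 5\right)\right) = \left(0 + 4\right)^{2} \left(10 + 1 \left(-4\right) \left(\left(-1\right) 5\right)\right) = 4^{2} \left(10 - -20\right) = 16 \left(10 + 20\right) = 16 \cdot 30 = 480$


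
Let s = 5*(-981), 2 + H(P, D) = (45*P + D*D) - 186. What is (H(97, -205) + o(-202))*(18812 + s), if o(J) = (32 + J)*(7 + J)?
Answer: 1103548264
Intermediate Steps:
H(P, D) = -188 + D² + 45*P (H(P, D) = -2 + ((45*P + D*D) - 186) = -2 + ((45*P + D²) - 186) = -2 + ((D² + 45*P) - 186) = -2 + (-186 + D² + 45*P) = -188 + D² + 45*P)
s = -4905
o(J) = (7 + J)*(32 + J)
(H(97, -205) + o(-202))*(18812 + s) = ((-188 + (-205)² + 45*97) + (224 + (-202)² + 39*(-202)))*(18812 - 4905) = ((-188 + 42025 + 4365) + (224 + 40804 - 7878))*13907 = (46202 + 33150)*13907 = 79352*13907 = 1103548264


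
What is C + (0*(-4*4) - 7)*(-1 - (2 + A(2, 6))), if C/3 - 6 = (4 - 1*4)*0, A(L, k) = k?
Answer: 81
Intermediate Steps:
C = 18 (C = 18 + 3*((4 - 1*4)*0) = 18 + 3*((4 - 4)*0) = 18 + 3*(0*0) = 18 + 3*0 = 18 + 0 = 18)
C + (0*(-4*4) - 7)*(-1 - (2 + A(2, 6))) = 18 + (0*(-4*4) - 7)*(-1 - (2 + 6)) = 18 + (0*(-16) - 7)*(-1 - 1*8) = 18 + (0 - 7)*(-1 - 8) = 18 - 7*(-9) = 18 + 63 = 81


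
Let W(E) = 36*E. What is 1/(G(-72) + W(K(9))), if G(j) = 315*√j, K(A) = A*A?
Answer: 1/5366 - 35*I*√2/289764 ≈ 0.00018636 - 0.00017082*I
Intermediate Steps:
K(A) = A²
1/(G(-72) + W(K(9))) = 1/(315*√(-72) + 36*9²) = 1/(315*(6*I*√2) + 36*81) = 1/(1890*I*√2 + 2916) = 1/(2916 + 1890*I*√2)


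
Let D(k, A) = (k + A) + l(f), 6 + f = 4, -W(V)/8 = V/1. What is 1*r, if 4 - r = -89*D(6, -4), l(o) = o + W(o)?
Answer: 1428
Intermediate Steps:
W(V) = -8*V (W(V) = -8*V/1 = -8*V)
f = -2 (f = -6 + 4 = -2)
l(o) = -7*o (l(o) = o - 8*o = -7*o)
D(k, A) = 14 + A + k (D(k, A) = (k + A) - 7*(-2) = (A + k) + 14 = 14 + A + k)
r = 1428 (r = 4 - (-89)*(14 - 4 + 6) = 4 - (-89)*16 = 4 - 1*(-1424) = 4 + 1424 = 1428)
1*r = 1*1428 = 1428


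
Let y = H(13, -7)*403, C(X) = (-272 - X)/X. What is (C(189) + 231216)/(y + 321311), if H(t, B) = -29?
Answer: 43699363/58518936 ≈ 0.74676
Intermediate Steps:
C(X) = (-272 - X)/X
y = -11687 (y = -29*403 = -11687)
(C(189) + 231216)/(y + 321311) = ((-272 - 1*189)/189 + 231216)/(-11687 + 321311) = ((-272 - 189)/189 + 231216)/309624 = ((1/189)*(-461) + 231216)*(1/309624) = (-461/189 + 231216)*(1/309624) = (43699363/189)*(1/309624) = 43699363/58518936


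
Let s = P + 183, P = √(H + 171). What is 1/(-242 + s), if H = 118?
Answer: -1/42 ≈ -0.023810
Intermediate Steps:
P = 17 (P = √(118 + 171) = √289 = 17)
s = 200 (s = 17 + 183 = 200)
1/(-242 + s) = 1/(-242 + 200) = 1/(-42) = -1/42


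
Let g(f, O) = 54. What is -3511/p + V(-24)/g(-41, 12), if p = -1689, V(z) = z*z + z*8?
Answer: 46565/5067 ≈ 9.1898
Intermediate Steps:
V(z) = z² + 8*z
-3511/p + V(-24)/g(-41, 12) = -3511/(-1689) - 24*(8 - 24)/54 = -3511*(-1/1689) - 24*(-16)*(1/54) = 3511/1689 + 384*(1/54) = 3511/1689 + 64/9 = 46565/5067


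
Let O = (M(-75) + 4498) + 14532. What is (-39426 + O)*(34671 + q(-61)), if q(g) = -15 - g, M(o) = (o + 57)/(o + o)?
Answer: -17702094149/25 ≈ -7.0808e+8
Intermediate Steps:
M(o) = (57 + o)/(2*o) (M(o) = (57 + o)/((2*o)) = (57 + o)*(1/(2*o)) = (57 + o)/(2*o))
O = 475753/25 (O = ((1/2)*(57 - 75)/(-75) + 4498) + 14532 = ((1/2)*(-1/75)*(-18) + 4498) + 14532 = (3/25 + 4498) + 14532 = 112453/25 + 14532 = 475753/25 ≈ 19030.)
(-39426 + O)*(34671 + q(-61)) = (-39426 + 475753/25)*(34671 + (-15 - 1*(-61))) = -509897*(34671 + (-15 + 61))/25 = -509897*(34671 + 46)/25 = -509897/25*34717 = -17702094149/25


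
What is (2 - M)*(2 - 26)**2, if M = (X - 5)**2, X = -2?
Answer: -27072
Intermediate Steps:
M = 49 (M = (-2 - 5)**2 = (-7)**2 = 49)
(2 - M)*(2 - 26)**2 = (2 - 1*49)*(2 - 26)**2 = (2 - 49)*(-24)**2 = -47*576 = -27072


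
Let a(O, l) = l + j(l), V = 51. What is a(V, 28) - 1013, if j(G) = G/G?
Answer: -984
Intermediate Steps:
j(G) = 1
a(O, l) = 1 + l (a(O, l) = l + 1 = 1 + l)
a(V, 28) - 1013 = (1 + 28) - 1013 = 29 - 1013 = -984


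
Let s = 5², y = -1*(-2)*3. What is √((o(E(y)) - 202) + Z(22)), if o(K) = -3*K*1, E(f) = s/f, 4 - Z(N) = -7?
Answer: I*√814/2 ≈ 14.265*I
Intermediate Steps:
Z(N) = 11 (Z(N) = 4 - 1*(-7) = 4 + 7 = 11)
y = 6 (y = 2*3 = 6)
s = 25
E(f) = 25/f
o(K) = -3*K
√((o(E(y)) - 202) + Z(22)) = √((-75/6 - 202) + 11) = √((-3*25/6 - 202) + 11) = √((-25/2 - 202) + 11) = √(-429/2 + 11) = √(-407/2) = I*√814/2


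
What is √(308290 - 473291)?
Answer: I*√165001 ≈ 406.2*I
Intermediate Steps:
√(308290 - 473291) = √(-165001) = I*√165001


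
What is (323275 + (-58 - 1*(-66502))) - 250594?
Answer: 139125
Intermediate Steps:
(323275 + (-58 - 1*(-66502))) - 250594 = (323275 + (-58 + 66502)) - 250594 = (323275 + 66444) - 250594 = 389719 - 250594 = 139125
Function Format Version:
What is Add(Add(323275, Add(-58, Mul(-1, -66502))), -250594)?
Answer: 139125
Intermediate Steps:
Add(Add(323275, Add(-58, Mul(-1, -66502))), -250594) = Add(Add(323275, Add(-58, 66502)), -250594) = Add(Add(323275, 66444), -250594) = Add(389719, -250594) = 139125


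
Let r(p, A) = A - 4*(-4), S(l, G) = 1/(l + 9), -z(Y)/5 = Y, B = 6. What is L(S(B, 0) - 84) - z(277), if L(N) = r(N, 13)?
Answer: 1414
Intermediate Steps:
z(Y) = -5*Y
S(l, G) = 1/(9 + l)
r(p, A) = 16 + A (r(p, A) = A + 16 = 16 + A)
L(N) = 29 (L(N) = 16 + 13 = 29)
L(S(B, 0) - 84) - z(277) = 29 - (-5)*277 = 29 - 1*(-1385) = 29 + 1385 = 1414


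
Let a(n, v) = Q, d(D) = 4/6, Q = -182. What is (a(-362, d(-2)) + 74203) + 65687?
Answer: 139708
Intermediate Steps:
d(D) = ⅔ (d(D) = 4*(⅙) = ⅔)
a(n, v) = -182
(a(-362, d(-2)) + 74203) + 65687 = (-182 + 74203) + 65687 = 74021 + 65687 = 139708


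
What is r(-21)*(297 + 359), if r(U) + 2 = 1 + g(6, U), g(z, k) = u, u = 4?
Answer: 1968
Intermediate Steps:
g(z, k) = 4
r(U) = 3 (r(U) = -2 + (1 + 4) = -2 + 5 = 3)
r(-21)*(297 + 359) = 3*(297 + 359) = 3*656 = 1968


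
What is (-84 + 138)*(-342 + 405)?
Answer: 3402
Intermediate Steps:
(-84 + 138)*(-342 + 405) = 54*63 = 3402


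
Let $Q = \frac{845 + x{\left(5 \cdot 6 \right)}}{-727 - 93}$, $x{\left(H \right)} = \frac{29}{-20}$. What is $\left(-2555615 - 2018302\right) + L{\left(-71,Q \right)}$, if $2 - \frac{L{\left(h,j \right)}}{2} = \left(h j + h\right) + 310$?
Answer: $- \frac{37511204041}{8200} \approx -4.5745 \cdot 10^{6}$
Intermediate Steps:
$x{\left(H \right)} = - \frac{29}{20}$ ($x{\left(H \right)} = 29 \left(- \frac{1}{20}\right) = - \frac{29}{20}$)
$Q = - \frac{16871}{16400}$ ($Q = \frac{845 - \frac{29}{20}}{-727 - 93} = \frac{16871}{20 \left(-820\right)} = \frac{16871}{20} \left(- \frac{1}{820}\right) = - \frac{16871}{16400} \approx -1.0287$)
$L{\left(h,j \right)} = -616 - 2 h - 2 h j$ ($L{\left(h,j \right)} = 4 - 2 \left(\left(h j + h\right) + 310\right) = 4 - 2 \left(\left(h + h j\right) + 310\right) = 4 - 2 \left(310 + h + h j\right) = 4 - \left(620 + 2 h + 2 h j\right) = -616 - 2 h - 2 h j$)
$\left(-2555615 - 2018302\right) + L{\left(-71,Q \right)} = \left(-2555615 - 2018302\right) - \left(474 + \frac{1197841}{8200}\right) = -4573917 - \frac{5084641}{8200} = - \frac{37511204041}{8200}$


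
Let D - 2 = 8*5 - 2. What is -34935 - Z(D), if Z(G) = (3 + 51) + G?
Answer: -35029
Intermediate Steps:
D = 40 (D = 2 + (8*5 - 2) = 2 + (40 - 2) = 2 + 38 = 40)
Z(G) = 54 + G
-34935 - Z(D) = -34935 - (54 + 40) = -34935 - 1*94 = -34935 - 94 = -35029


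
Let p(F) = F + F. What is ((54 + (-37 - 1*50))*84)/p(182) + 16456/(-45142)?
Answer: -2341493/293423 ≈ -7.9799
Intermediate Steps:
p(F) = 2*F
((54 + (-37 - 1*50))*84)/p(182) + 16456/(-45142) = ((54 + (-37 - 1*50))*84)/((2*182)) + 16456/(-45142) = ((54 + (-37 - 50))*84)/364 + 16456*(-1/45142) = ((54 - 87)*84)*(1/364) - 8228/22571 = -33*84*(1/364) - 8228/22571 = -2772*1/364 - 8228/22571 = -99/13 - 8228/22571 = -2341493/293423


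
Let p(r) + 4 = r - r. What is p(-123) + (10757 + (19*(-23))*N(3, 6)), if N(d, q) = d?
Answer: 9442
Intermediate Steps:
p(r) = -4 (p(r) = -4 + (r - r) = -4 + 0 = -4)
p(-123) + (10757 + (19*(-23))*N(3, 6)) = -4 + (10757 + (19*(-23))*3) = -4 + (10757 - 437*3) = -4 + (10757 - 1311) = -4 + 9446 = 9442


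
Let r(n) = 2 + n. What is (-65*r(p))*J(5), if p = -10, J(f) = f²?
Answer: 13000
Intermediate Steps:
(-65*r(p))*J(5) = -65*(2 - 10)*5² = -65*(-8)*25 = 520*25 = 13000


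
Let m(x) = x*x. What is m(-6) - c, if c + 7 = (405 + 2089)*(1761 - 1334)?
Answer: -1064895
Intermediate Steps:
c = 1064931 (c = -7 + (405 + 2089)*(1761 - 1334) = -7 + 2494*427 = -7 + 1064938 = 1064931)
m(x) = x²
m(-6) - c = (-6)² - 1*1064931 = 36 - 1064931 = -1064895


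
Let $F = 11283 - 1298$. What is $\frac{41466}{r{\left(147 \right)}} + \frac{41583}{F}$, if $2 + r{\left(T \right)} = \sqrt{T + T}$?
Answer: $\frac{84013509}{289565} + \frac{145131 \sqrt{6}}{145} \approx 2741.8$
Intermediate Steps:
$F = 9985$
$r{\left(T \right)} = -2 + \sqrt{2} \sqrt{T}$ ($r{\left(T \right)} = -2 + \sqrt{T + T} = -2 + \sqrt{2 T} = -2 + \sqrt{2} \sqrt{T}$)
$\frac{41466}{r{\left(147 \right)}} + \frac{41583}{F} = \frac{41466}{-2 + \sqrt{2} \sqrt{147}} + \frac{41583}{9985} = \frac{41466}{-2 + \sqrt{2} \cdot 7 \sqrt{3}} + 41583 \cdot \frac{1}{9985} = \frac{41466}{-2 + 7 \sqrt{6}} + \frac{41583}{9985} = \frac{41583}{9985} + \frac{41466}{-2 + 7 \sqrt{6}}$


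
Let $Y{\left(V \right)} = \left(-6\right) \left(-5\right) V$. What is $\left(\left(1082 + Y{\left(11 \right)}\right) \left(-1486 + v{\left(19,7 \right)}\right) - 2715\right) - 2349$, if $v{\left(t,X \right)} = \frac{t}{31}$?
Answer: $- \frac{65175348}{31} \approx -2.1024 \cdot 10^{6}$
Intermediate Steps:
$v{\left(t,X \right)} = \frac{t}{31}$ ($v{\left(t,X \right)} = t \frac{1}{31} = \frac{t}{31}$)
$Y{\left(V \right)} = 30 V$
$\left(\left(1082 + Y{\left(11 \right)}\right) \left(-1486 + v{\left(19,7 \right)}\right) - 2715\right) - 2349 = \left(\left(1082 + 30 \cdot 11\right) \left(-1486 + \frac{1}{31} \cdot 19\right) - 2715\right) - 2349 = \left(\left(1082 + 330\right) \left(-1486 + \frac{19}{31}\right) - 2715\right) - 2349 = \left(1412 \left(- \frac{46047}{31}\right) - 2715\right) - 2349 = \left(- \frac{65018364}{31} - 2715\right) - 2349 = - \frac{65102529}{31} - 2349 = - \frac{65175348}{31}$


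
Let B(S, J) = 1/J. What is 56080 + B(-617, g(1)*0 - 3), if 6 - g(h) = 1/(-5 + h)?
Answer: 168239/3 ≈ 56080.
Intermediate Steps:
g(h) = 6 - 1/(-5 + h)
56080 + B(-617, g(1)*0 - 3) = 56080 + 1/(((-31 + 6*1)/(-5 + 1))*0 - 3) = 56080 + 1/(((-31 + 6)/(-4))*0 - 3) = 56080 + 1/(-¼*(-25)*0 - 3) = 56080 + 1/((25/4)*0 - 3) = 56080 + 1/(0 - 3) = 56080 + 1/(-3) = 56080 - ⅓ = 168239/3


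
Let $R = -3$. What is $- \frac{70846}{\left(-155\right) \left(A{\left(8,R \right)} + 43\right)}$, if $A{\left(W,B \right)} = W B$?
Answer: $\frac{70846}{2945} \approx 24.056$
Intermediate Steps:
$A{\left(W,B \right)} = B W$
$- \frac{70846}{\left(-155\right) \left(A{\left(8,R \right)} + 43\right)} = - \frac{70846}{\left(-155\right) \left(\left(-3\right) 8 + 43\right)} = - \frac{70846}{\left(-155\right) \left(-24 + 43\right)} = - \frac{70846}{\left(-155\right) 19} = - \frac{70846}{-2945} = \left(-70846\right) \left(- \frac{1}{2945}\right) = \frac{70846}{2945}$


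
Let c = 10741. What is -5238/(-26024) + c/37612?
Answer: 29783465/61175918 ≈ 0.48685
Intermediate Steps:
-5238/(-26024) + c/37612 = -5238/(-26024) + 10741/37612 = -5238*(-1/26024) + 10741*(1/37612) = 2619/13012 + 10741/37612 = 29783465/61175918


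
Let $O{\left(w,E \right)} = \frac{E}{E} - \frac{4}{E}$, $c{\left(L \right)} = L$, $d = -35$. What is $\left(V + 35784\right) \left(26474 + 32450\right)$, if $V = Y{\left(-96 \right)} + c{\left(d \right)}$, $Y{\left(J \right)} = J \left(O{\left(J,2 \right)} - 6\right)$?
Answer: $2146071004$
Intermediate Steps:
$O{\left(w,E \right)} = 1 - \frac{4}{E}$
$Y{\left(J \right)} = - 7 J$ ($Y{\left(J \right)} = J \left(\frac{-4 + 2}{2} - 6\right) = J \left(\frac{1}{2} \left(-2\right) - 6\right) = J \left(-1 - 6\right) = J \left(-7\right) = - 7 J$)
$V = 637$ ($V = \left(-7\right) \left(-96\right) - 35 = 672 - 35 = 637$)
$\left(V + 35784\right) \left(26474 + 32450\right) = \left(637 + 35784\right) \left(26474 + 32450\right) = 36421 \cdot 58924 = 2146071004$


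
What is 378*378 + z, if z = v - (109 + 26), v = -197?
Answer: 142552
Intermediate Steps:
z = -332 (z = -197 - (109 + 26) = -197 - 1*135 = -197 - 135 = -332)
378*378 + z = 378*378 - 332 = 142884 - 332 = 142552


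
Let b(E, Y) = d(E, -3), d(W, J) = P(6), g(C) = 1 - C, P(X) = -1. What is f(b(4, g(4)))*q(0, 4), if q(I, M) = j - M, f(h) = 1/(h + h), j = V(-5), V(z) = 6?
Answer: -1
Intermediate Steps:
d(W, J) = -1
j = 6
b(E, Y) = -1
f(h) = 1/(2*h)
q(I, M) = 6 - M
f(b(4, g(4)))*q(0, 4) = ((1/2)/(-1))*(6 - 1*4) = ((1/2)*(-1))*(6 - 4) = -1/2*2 = -1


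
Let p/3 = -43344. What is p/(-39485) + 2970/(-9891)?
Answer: 129875118/43394015 ≈ 2.9929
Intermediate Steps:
p = -130032 (p = 3*(-43344) = -130032)
p/(-39485) + 2970/(-9891) = -130032/(-39485) + 2970/(-9891) = -130032*(-1/39485) + 2970*(-1/9891) = 130032/39485 - 330/1099 = 129875118/43394015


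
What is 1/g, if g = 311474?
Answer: 1/311474 ≈ 3.2105e-6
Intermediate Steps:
1/g = 1/311474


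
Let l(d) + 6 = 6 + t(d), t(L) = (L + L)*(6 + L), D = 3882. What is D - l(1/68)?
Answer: 8974775/2312 ≈ 3881.8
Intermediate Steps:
t(L) = 2*L*(6 + L) (t(L) = (2*L)*(6 + L) = 2*L*(6 + L))
l(d) = 2*d*(6 + d) (l(d) = -6 + (6 + 2*d*(6 + d)) = 2*d*(6 + d))
D - l(1/68) = 3882 - 2*(6 + 1/68)/68 = 3882 - 2*409/(68*68) = 3882 - 1*409/2312 = 3882 - 409/2312 = 8974775/2312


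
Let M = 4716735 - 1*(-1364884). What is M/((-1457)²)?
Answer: 6081619/2122849 ≈ 2.8648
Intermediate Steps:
M = 6081619 (M = 4716735 + 1364884 = 6081619)
M/((-1457)²) = 6081619/((-1457)²) = 6081619/2122849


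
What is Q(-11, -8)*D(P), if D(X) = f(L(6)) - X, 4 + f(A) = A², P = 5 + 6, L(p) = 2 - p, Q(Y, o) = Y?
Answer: -11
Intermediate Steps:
P = 11
f(A) = -4 + A²
D(X) = 12 - X (D(X) = (-4 + (2 - 1*6)²) - X = (-4 + (2 - 6)²) - X = (-4 + (-4)²) - X = (-4 + 16) - X = 12 - X)
Q(-11, -8)*D(P) = -11*(12 - 1*11) = -11*(12 - 11) = -11*1 = -11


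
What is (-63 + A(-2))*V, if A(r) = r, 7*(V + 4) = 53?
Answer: -1625/7 ≈ -232.14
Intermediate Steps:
V = 25/7 (V = -4 + (1/7)*53 = -4 + 53/7 = 25/7 ≈ 3.5714)
(-63 + A(-2))*V = (-63 - 2)*(25/7) = -65*25/7 = -1625/7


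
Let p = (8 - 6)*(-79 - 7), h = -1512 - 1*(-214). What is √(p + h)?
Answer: 7*I*√30 ≈ 38.341*I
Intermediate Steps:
h = -1298 (h = -1512 + 214 = -1298)
p = -172 (p = 2*(-86) = -172)
√(p + h) = √(-172 - 1298) = √(-1470) = 7*I*√30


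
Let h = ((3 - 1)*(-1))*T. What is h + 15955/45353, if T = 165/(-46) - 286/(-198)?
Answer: 43530796/9388071 ≈ 4.6368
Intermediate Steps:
T = -887/414 (T = 165*(-1/46) - 286*(-1/198) = -165/46 + 13/9 = -887/414 ≈ -2.1425)
h = 887/207 (h = ((3 - 1)*(-1))*(-887/414) = (2*(-1))*(-887/414) = -2*(-887/414) = 887/207 ≈ 4.2850)
h + 15955/45353 = 887/207 + 15955/45353 = 43530796/9388071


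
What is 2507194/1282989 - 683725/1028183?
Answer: 1700642594477/1319147478987 ≈ 1.2892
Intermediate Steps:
2507194/1282989 - 683725/1028183 = 1700642594477/1319147478987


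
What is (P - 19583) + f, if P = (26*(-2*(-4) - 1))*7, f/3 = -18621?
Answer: -74172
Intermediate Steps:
f = -55863 (f = 3*(-18621) = -55863)
P = 1274 (P = (26*(8 - 1))*7 = (26*7)*7 = 182*7 = 1274)
(P - 19583) + f = (1274 - 19583) - 55863 = -18309 - 55863 = -74172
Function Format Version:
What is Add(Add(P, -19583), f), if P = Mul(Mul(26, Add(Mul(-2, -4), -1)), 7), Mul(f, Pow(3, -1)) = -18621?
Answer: -74172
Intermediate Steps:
f = -55863 (f = Mul(3, -18621) = -55863)
P = 1274 (P = Mul(Mul(26, Add(8, -1)), 7) = Mul(Mul(26, 7), 7) = Mul(182, 7) = 1274)
Add(Add(P, -19583), f) = Add(Add(1274, -19583), -55863) = Add(-18309, -55863) = -74172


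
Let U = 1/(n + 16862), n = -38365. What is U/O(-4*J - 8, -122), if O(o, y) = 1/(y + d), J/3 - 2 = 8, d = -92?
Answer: 214/21503 ≈ 0.0099521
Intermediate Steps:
J = 30 (J = 6 + 3*8 = 6 + 24 = 30)
O(o, y) = 1/(-92 + y) (O(o, y) = 1/(y - 92) = 1/(-92 + y))
U = -1/21503 (U = 1/(-38365 + 16862) = 1/(-21503) = -1/21503 ≈ -4.6505e-5)
U/O(-4*J - 8, -122) = -1/(21503*(1/(-92 - 122))) = -1/(21503*(1/(-214))) = -1/(21503*(-1/214)) = -1/21503*(-214) = 214/21503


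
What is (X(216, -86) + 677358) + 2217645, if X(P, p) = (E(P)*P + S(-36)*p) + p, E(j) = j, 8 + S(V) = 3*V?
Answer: 2951549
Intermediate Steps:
S(V) = -8 + 3*V
X(P, p) = P² - 115*p (X(P, p) = (P*P + (-8 + 3*(-36))*p) + p = (P² + (-8 - 108)*p) + p = (P² - 116*p) + p = P² - 115*p)
(X(216, -86) + 677358) + 2217645 = ((216² - 115*(-86)) + 677358) + 2217645 = ((46656 + 9890) + 677358) + 2217645 = (56546 + 677358) + 2217645 = 733904 + 2217645 = 2951549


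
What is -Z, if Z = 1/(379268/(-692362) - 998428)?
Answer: 346181/345636993102 ≈ 1.0016e-6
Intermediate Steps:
Z = -346181/345636993102 (Z = 1/(379268*(-1/692362) - 998428) = 1/(-189634/346181 - 998428) = 1/(-345636993102/346181) = -346181/345636993102 ≈ -1.0016e-6)
-Z = -1*(-346181/345636993102) = 346181/345636993102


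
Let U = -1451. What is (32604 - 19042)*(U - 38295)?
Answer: -539035252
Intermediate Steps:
(32604 - 19042)*(U - 38295) = (32604 - 19042)*(-1451 - 38295) = 13562*(-39746) = -539035252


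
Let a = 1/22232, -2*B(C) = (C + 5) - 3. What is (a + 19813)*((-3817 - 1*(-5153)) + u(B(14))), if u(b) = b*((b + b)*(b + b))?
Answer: -39202952913/2779 ≈ -1.4107e+7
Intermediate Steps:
B(C) = -1 - C/2 (B(C) = -((C + 5) - 3)/2 = -((5 + C) - 3)/2 = -(2 + C)/2 = -1 - C/2)
u(b) = 4*b**3 (u(b) = b*((2*b)*(2*b)) = b*(4*b**2) = 4*b**3)
a = 1/22232 ≈ 4.4980e-5
(a + 19813)*((-3817 - 1*(-5153)) + u(B(14))) = (1/22232 + 19813)*((-3817 - 1*(-5153)) + 4*(-1 - 1/2*14)**3) = 440482617*((-3817 + 5153) + 4*(-1 - 7)**3)/22232 = 440482617*(1336 + 4*(-8)**3)/22232 = 440482617*(1336 + 4*(-512))/22232 = 440482617*(1336 - 2048)/22232 = (440482617/22232)*(-712) = -39202952913/2779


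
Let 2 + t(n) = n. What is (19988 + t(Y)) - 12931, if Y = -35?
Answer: 7020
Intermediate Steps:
t(n) = -2 + n
(19988 + t(Y)) - 12931 = (19988 + (-2 - 35)) - 12931 = (19988 - 37) - 12931 = 19951 - 12931 = 7020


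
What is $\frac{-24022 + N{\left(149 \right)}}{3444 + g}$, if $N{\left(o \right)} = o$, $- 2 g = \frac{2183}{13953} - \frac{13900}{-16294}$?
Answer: $- \frac{5427530894886}{782879268557} \approx -6.9328$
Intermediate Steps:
$g = - \frac{114758251}{227350182}$ ($g = - \frac{\frac{2183}{13953} - \frac{13900}{-16294}}{2} = - \frac{2183 \cdot \frac{1}{13953} - - \frac{6950}{8147}}{2} = - \frac{\frac{2183}{13953} + \frac{6950}{8147}}{2} = \left(- \frac{1}{2}\right) \frac{114758251}{113675091} = - \frac{114758251}{227350182} \approx -0.50476$)
$\frac{-24022 + N{\left(149 \right)}}{3444 + g} = \frac{-24022 + 149}{3444 - \frac{114758251}{227350182}} = - \frac{23873}{\frac{782879268557}{227350182}} = \left(-23873\right) \frac{227350182}{782879268557} = - \frac{5427530894886}{782879268557}$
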